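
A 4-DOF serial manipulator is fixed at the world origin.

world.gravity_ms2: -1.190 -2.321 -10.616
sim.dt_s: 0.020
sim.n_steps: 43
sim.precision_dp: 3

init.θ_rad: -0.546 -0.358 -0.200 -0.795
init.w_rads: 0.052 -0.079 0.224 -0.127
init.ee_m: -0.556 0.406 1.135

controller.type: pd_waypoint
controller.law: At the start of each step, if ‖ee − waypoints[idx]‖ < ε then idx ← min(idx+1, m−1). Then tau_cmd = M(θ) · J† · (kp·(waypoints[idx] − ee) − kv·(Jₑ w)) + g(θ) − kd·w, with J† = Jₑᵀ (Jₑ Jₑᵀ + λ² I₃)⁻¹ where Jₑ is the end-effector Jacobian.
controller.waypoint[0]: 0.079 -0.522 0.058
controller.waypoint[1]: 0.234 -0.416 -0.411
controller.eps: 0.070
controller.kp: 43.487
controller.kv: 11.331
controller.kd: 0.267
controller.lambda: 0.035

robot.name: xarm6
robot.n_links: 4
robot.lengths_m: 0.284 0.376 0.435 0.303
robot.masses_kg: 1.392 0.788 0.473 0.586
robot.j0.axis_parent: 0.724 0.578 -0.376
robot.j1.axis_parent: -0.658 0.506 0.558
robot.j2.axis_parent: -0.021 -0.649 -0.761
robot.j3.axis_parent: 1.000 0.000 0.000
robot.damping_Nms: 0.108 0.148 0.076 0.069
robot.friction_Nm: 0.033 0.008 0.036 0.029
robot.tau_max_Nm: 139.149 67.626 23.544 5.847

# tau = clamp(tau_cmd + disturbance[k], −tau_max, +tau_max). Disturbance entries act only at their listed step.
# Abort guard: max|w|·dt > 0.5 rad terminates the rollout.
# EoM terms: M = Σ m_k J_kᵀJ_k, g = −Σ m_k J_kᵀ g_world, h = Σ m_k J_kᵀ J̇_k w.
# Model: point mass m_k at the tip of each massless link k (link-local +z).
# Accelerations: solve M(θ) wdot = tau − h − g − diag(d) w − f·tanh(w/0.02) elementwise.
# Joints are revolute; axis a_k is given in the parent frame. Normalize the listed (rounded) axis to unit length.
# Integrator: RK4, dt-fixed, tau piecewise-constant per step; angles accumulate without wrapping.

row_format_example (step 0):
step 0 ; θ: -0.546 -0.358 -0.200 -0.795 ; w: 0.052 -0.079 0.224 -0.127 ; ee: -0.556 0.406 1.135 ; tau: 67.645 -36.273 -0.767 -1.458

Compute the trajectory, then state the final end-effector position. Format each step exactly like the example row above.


step 1 ; θ: -0.533 -0.378 -0.197 -0.866 ; w: 1.214 -1.891 0.180 -6.801 ; ee: -0.551 0.397 1.126 ; tau: 48.760 -24.642 -0.720 0.367
step 2 ; θ: -0.502 -0.426 -0.189 -1.032 ; w: 1.954 -2.866 0.681 -9.531 ; ee: -0.535 0.371 1.104 ; tau: 28.615 -13.749 -0.467 0.416
step 3 ; θ: -0.459 -0.489 -0.174 -1.229 ; w: 2.297 -3.431 0.745 -10.162 ; ee: -0.511 0.331 1.076 ; tau: 13.285 -5.695 -0.121 0.167
step 4 ; θ: -0.412 -0.560 -0.162 -1.430 ; w: 2.436 -3.720 0.447 -9.942 ; ee: -0.481 0.281 1.045 ; tau: 3.745 0.100 0.062 0.130
step 5 ; θ: -0.363 -0.635 -0.156 -1.624 ; w: 2.516 -3.773 0.149 -9.428 ; ee: -0.449 0.224 1.010 ; tau: -1.487 4.281 0.049 0.337
step 6 ; θ: -0.312 -0.709 -0.155 -1.806 ; w: 2.590 -3.643 -0.014 -8.851 ; ee: -0.417 0.165 0.974 ; tau: -4.125 7.287 -0.079 0.705
step 7 ; θ: -0.259 -0.780 -0.155 -1.978 ; w: 2.669 -3.373 -0.018 -8.307 ; ee: -0.386 0.106 0.936 ; tau: -5.369 9.464 -0.261 1.149
step 8 ; θ: -0.205 -0.843 -0.155 -2.139 ; w: 2.737 -3.000 0.041 -7.840 ; ee: -0.358 0.048 0.897 ; tau: -5.826 11.187 -0.462 1.613
step 9 ; θ: -0.150 -0.899 -0.153 -2.291 ; w: 2.782 -2.529 0.159 -7.467 ; ee: -0.332 -0.007 0.856 ; tau: -5.914 12.711 -0.680 2.062
step 10 ; θ: -0.094 -0.944 -0.148 -2.438 ; w: 2.786 -1.954 0.339 -7.204 ; ee: -0.308 -0.059 0.816 ; tau: -5.931 14.296 -0.929 2.479
step 11 ; θ: -0.039 -0.976 -0.140 -2.580 ; w: 2.720 -1.264 0.551 -7.070 ; ee: -0.288 -0.107 0.775 ; tau: -6.128 16.336 -1.228 2.858
step 12 ; θ: 0.014 -0.993 -0.127 -2.721 ; w: 2.542 -0.426 0.742 -7.103 ; ee: -0.271 -0.151 0.736 ; tau: -6.982 19.557 -1.609 3.205
step 13 ; θ: 0.061 -0.991 -0.111 -2.866 ; w: 2.177 0.627 0.822 -7.397 ; ee: -0.257 -0.192 0.700 ; tau: -9.976 25.813 -2.117 3.551
step 14 ; θ: 0.098 -0.964 -0.096 -3.022 ; w: 1.460 2.067 0.631 -8.229 ; ee: -0.247 -0.230 0.668 ; tau: -20.207 39.041 -2.686 3.997
step 15 ; θ: 0.112 -0.900 -0.091 -3.208 ; w: 0.026 4.213 -0.176 -10.267 ; ee: -0.239 -0.269 0.646 ; tau: 27.628 -32.357 -0.307 4.403
step 16 ; θ: 0.131 -0.853 -0.115 -3.348 ; w: 1.826 0.542 -2.201 -3.846 ; ee: -0.232 -0.308 0.636 ; tau: 30.053 -25.129 -0.427 2.653
step 17 ; θ: 0.186 -0.867 -0.162 -3.379 ; w: 3.728 -1.794 -2.533 0.664 ; ee: -0.221 -0.340 0.623 ; tau: 20.626 -14.793 -0.287 1.379
step 18 ; θ: 0.276 -0.915 -0.213 -3.342 ; w: 5.305 -2.999 -2.638 3.073 ; ee: -0.209 -0.367 0.604 ; tau: 15.230 -12.853 0.233 0.821
step 19 ; θ: 0.398 -0.983 -0.269 -3.264 ; w: 6.855 -3.864 -3.113 4.699 ; ee: -0.194 -0.395 0.581 ; tau: 10.724 -15.518 1.018 0.552
step 20 ; θ: 0.550 -1.070 -0.345 -3.155 ; w: 8.443 -4.726 -4.597 6.139 ; ee: -0.178 -0.427 0.557 ; tau: -18.345 4.452 0.281 0.321
step 21 ; θ: 0.714 -1.152 -0.457 -3.050 ; w: 7.954 -3.507 -6.316 4.437 ; ee: -0.164 -0.464 0.532 ; tau: -44.197 27.331 -0.342 0.768
step 22 ; θ: 0.847 -1.186 -0.567 -3.007 ; w: 5.264 0.182 -4.261 -0.042 ; ee: -0.149 -0.503 0.503 ; tau: -41.239 17.186 0.211 1.914
step 23 ; θ: 0.929 -1.158 -0.635 -3.035 ; w: 2.961 2.523 -2.470 -2.743 ; ee: -0.133 -0.535 0.471 ; tau: -40.353 10.542 0.439 2.694
step 24 ; θ: 0.969 -1.095 -0.681 -3.106 ; w: 1.143 3.661 -2.179 -4.436 ; ee: -0.115 -0.562 0.441 ; tau: -41.257 6.538 0.593 3.259
step 25 ; θ: 0.977 -1.019 -0.735 -3.207 ; w: -0.282 3.886 -3.223 -5.616 ; ee: -0.096 -0.587 0.413 ; tau: -32.905 -2.703 1.529 3.694
step 26 ; θ: 0.965 -0.949 -0.817 -3.320 ; w: -0.917 3.082 -4.944 -5.682 ; ee: -0.073 -0.609 0.388 ; tau: -13.915 -13.003 3.558 3.831
step 27 ; θ: 0.950 -0.899 -0.921 -3.420 ; w: -0.541 1.963 -5.383 -4.397 ; ee: -0.047 -0.629 0.367 ; tau: -6.604 -14.149 4.387 3.592
step 28 ; θ: 0.946 -0.867 -1.022 -3.493 ; w: 0.041 1.266 -4.666 -2.960 ; ee: -0.020 -0.643 0.348 ; tau: -4.868 -11.870 3.961 3.222
step 29 ; θ: 0.952 -0.846 -1.106 -3.540 ; w: 0.545 0.844 -3.873 -1.720 ; ee: 0.003 -0.653 0.331 ; tau: -4.760 -9.050 3.147 2.831
step 30 ; θ: 0.967 -0.832 -1.178 -3.564 ; w: 0.957 0.575 -3.280 -0.720 ; ee: 0.022 -0.659 0.316 ; tau: -5.514 -6.553 2.335 2.487
step 31 ; θ: 0.989 -0.822 -1.239 -3.571 ; w: 1.291 0.403 -2.878 0.042 ; ee: 0.037 -0.663 0.302 ; tau: -6.779 -4.621 1.640 2.233
step 32 ; θ: 1.018 -0.815 -1.294 -3.565 ; w: 1.554 0.295 -2.620 0.577 ; ee: 0.047 -0.665 0.287 ; tau: -8.440 -3.263 1.078 2.087
step 33 ; θ: 1.051 -0.810 -1.345 -3.549 ; w: 1.755 0.229 -2.466 0.941 ; ee: 0.055 -0.666 0.273 ; tau: -10.442 -2.396 0.627 2.015
step 34 ; θ: 1.087 -0.806 -1.394 -3.529 ; w: 1.891 0.183 -2.389 1.152 ; ee: 0.061 -0.667 0.259 ; tau: -12.916 -1.939 0.262 2.002
step 35 ; θ: 1.126 -0.803 -1.442 -3.505 ; w: 1.951 0.142 -2.366 1.211 ; ee: 0.065 -0.668 0.245 ; tau: -15.940 -1.810 -0.039 2.033
step 36 ; θ: 1.164 -0.801 -1.489 -3.482 ; w: 1.921 0.092 -2.361 1.112 ; ee: 0.068 -0.670 0.230 ; tau: -19.279 -1.915 -0.295 2.097
step 37 ; θ: 1.202 -0.800 -1.536 -3.462 ; w: 1.792 0.028 -2.332 0.857 ; ee: 0.070 -0.671 0.216 ; tau: -22.305 -2.141 -0.513 2.181
step 38 ; θ: 1.235 -0.800 -1.583 -3.449 ; w: 1.574 -0.052 -2.247 0.484 ; ee: 0.072 -0.672 0.203 ; tau: -24.346 -2.386 -0.694 2.269
step 39 ; θ: 1.264 -0.802 -1.627 -3.443 ; w: 1.300 -0.152 -2.115 0.058 ; ee: 0.073 -0.673 0.189 ; tau: -25.137 -2.578 -0.831 2.344
step 40 ; θ: 1.287 -0.806 -1.668 -3.446 ; w: 1.011 -0.268 -1.967 -0.329 ; ee: 0.073 -0.673 0.177 ; tau: -24.807 -2.675 -0.929 2.374
step 41 ; θ: 1.305 -0.813 -1.706 -3.456 ; w: 0.739 -0.397 -1.832 -0.655 ; ee: 0.074 -0.673 0.166 ; tau: -23.777 -2.686 -0.992 2.369
step 42 ; θ: 1.317 -0.822 -1.742 -3.472 ; w: 0.503 -0.532 -1.723 -0.902 ; ee: 0.074 -0.672 0.156 ; tau: -22.357 -2.618 -1.033 2.334
step 43 ; θ: 1.325 -0.835 -1.776 -3.491 ; w: 0.313 -0.663 -1.642 -1.066 ; ee: 0.075 -0.670 0.147
final ee position (m): 0.075 -0.670 0.147


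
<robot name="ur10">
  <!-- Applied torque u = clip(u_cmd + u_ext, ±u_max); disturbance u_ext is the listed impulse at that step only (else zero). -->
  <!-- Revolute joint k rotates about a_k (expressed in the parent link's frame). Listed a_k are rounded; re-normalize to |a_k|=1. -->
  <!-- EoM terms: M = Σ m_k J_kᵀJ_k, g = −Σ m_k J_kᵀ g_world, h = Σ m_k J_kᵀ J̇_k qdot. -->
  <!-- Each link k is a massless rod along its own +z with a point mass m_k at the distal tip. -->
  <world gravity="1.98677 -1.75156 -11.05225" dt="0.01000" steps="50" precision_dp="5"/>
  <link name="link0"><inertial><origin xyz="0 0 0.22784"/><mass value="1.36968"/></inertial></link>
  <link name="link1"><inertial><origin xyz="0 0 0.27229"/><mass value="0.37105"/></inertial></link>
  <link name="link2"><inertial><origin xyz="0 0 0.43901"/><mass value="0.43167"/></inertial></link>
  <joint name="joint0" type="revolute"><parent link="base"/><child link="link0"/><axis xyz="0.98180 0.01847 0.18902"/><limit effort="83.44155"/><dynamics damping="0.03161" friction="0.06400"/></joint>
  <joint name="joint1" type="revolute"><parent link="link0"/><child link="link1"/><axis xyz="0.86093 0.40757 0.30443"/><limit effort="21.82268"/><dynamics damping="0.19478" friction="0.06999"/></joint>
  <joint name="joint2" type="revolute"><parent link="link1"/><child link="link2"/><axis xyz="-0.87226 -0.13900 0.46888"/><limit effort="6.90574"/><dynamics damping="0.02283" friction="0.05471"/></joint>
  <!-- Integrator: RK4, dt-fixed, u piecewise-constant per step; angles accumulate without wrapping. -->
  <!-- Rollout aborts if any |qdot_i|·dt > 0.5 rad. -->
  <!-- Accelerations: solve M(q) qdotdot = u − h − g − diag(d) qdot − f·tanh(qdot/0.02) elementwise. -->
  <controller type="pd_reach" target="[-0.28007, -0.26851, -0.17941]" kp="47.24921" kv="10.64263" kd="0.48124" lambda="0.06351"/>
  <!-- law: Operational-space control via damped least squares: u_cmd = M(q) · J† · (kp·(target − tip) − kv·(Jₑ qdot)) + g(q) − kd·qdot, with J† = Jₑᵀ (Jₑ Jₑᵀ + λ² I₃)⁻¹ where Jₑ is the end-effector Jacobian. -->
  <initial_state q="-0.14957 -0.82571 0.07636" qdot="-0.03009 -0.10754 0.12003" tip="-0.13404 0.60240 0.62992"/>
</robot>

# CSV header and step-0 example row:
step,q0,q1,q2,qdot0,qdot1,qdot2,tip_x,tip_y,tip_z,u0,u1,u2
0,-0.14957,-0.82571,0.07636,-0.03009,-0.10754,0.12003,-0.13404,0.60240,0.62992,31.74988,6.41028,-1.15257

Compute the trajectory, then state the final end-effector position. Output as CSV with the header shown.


step,q0,q1,q2,qdot0,qdot1,qdot2,tip_x,tip_y,tip_z,u0,u1,u2
1,-0.13865,-0.83534,0.08811,2.20371,-1.79974,2.23108,-0.13458,0.60171,0.62744,28.07692,6.89188,-2.09861
2,-0.10765,-0.86053,0.11718,3.99294,-3.23184,3.56666,-0.13616,0.59784,0.62272,24.09656,6.89001,-2.49268
3,-0.06071,-0.89847,0.15709,5.39334,-4.35346,4.39389,-0.13826,0.59083,0.61649,20.03559,6.49857,-2.56391
4,-0.00146,-0.94605,0.20361,6.45876,-5.15914,4.89569,-0.14020,0.58082,0.60925,16.15222,5.85287,-2.46453
5,0.06704,-1.00017,0.25419,7.24053,-5.65672,5.22167,-0.14131,0.56808,0.60140,12.63867,5.10335,-2.30793
6,0.14216,-1.05786,0.30764,7.78524,-5.86529,5.48234,-0.14109,0.55299,0.59325,9.55126,4.41984,-2.17559
7,0.22171,-1.11624,0.36375,8.12531,-5.79607,5.76004,-0.13930,0.53593,0.58503,6.78903,3.98398,-2.12838
8,0.30365,-1.17238,0.42314,8.26614,-5.42649,6.12886,-0.13597,0.51726,0.57688,4.16777,3.87610,-2.20249
9,0.38592,-1.22318,0.48685,8.19804,-4.74856,6.60113,-0.13146,0.49732,0.56894,1.66671,3.88380,-2.35279
10,0.46661,-1.26624,0.55514,7.95279,-3.89978,7.02233,-0.12639,0.47643,0.56128,-0.45868,3.66190,-2.42987
11,0.54441,-1.30111,0.62642,7.62137,-3.11389,7.19580,-0.12148,0.45488,0.55396,-2.01629,3.17002,-2.32563
12,0.61888,-1.32902,0.69813,7.28425,-2.49931,7.11945,-0.11719,0.43298,0.54700,-3.06997,2.59223,-2.08316
13,0.69013,-1.35158,0.76835,6.97606,-2.03503,6.90998,-0.11372,0.41097,0.54036,-3.77610,2.05867,-1.79868
14,0.75849,-1.37006,0.83623,6.70443,-1.67550,6.65851,-0.11110,0.38902,0.53393,-4.26011,1.60901,-1.53273
15,0.82433,-1.38534,0.90158,6.46758,-1.38802,6.40853,-0.10930,0.36725,0.52759,-4.60199,1.24158,-1.30835
16,0.88795,-1.39801,0.96450,6.26125,-1.15229,6.17584,-0.10826,0.34574,0.52122,-4.85075,0.94293,-1.12945
17,0.94964,-1.40853,1.02520,6.08097,-0.95537,5.96399,-0.10791,0.32451,0.51475,-5.03686,0.69849,-0.99241
18,1.00965,-1.41723,1.08386,5.92261,-0.78841,5.77175,-0.10820,0.30362,0.50808,-5.17982,0.49554,-0.89133
19,1.06816,-1.42440,1.14069,5.78258,-0.64498,5.59629,-0.10907,0.28307,0.50118,-5.29239,0.32374,-0.82005
20,1.12535,-1.43022,1.19583,5.65784,-0.52017,5.43453,-0.11046,0.26288,0.49401,-5.38308,0.17490,-0.77295
21,1.18137,-1.43487,1.24941,5.54580,-0.41014,5.28358,-0.11232,0.24305,0.48653,-5.45762,0.04259,-0.74515
22,1.23631,-1.43849,1.30151,5.44426,-0.31179,5.14093,-0.11461,0.22358,0.47875,-5.51993,-0.07819,-0.73248
23,1.29029,-1.44117,1.35222,5.35139,-0.22264,5.00448,-0.11727,0.20448,0.47066,-5.57268,-0.19133,-0.73147
24,1.34337,-1.44299,1.40159,5.26561,-0.14064,4.87246,-0.12027,0.18575,0.46226,-5.61775,-0.29980,-0.73921
25,1.39563,-1.44402,1.44966,5.18559,-0.06411,4.74345,-0.12356,0.16738,0.45357,-5.65643,-0.40588,-0.75326
26,1.44711,-1.44432,1.49644,5.11176,0.00506,4.61429,-0.12711,0.14936,0.44459,-5.69013,-0.50763,-0.77070
27,1.49791,-1.44402,1.54189,5.04942,0.05573,4.47746,-0.13085,0.13171,0.43535,-5.72107,-0.59160,-0.78689
28,1.54811,-1.44322,1.58599,4.98889,0.10759,4.34477,-0.13472,0.11444,0.42584,-5.74675,-0.67927,-0.80665
29,1.59770,-1.44188,1.62878,4.92877,0.16220,4.21529,-0.13872,0.09753,0.41610,-5.76746,-0.77288,-0.82847
30,1.64669,-1.43999,1.67028,4.86882,0.21889,4.08719,-0.14281,0.08099,0.40613,-5.78382,-0.87187,-0.85060
31,1.69509,-1.43752,1.71050,4.80876,0.27724,3.95928,-0.14698,0.06480,0.39595,-5.79638,-0.97571,-0.87178
32,1.74288,-1.43447,1.74944,4.74830,0.33695,3.83080,-0.15120,0.04895,0.38558,-5.80562,-1.08392,-0.89113
33,1.79006,-1.43081,1.78710,4.68712,0.39783,3.70126,-0.15544,0.03345,0.37503,-5.81201,-1.19599,-0.90797
34,1.83663,-1.42653,1.82345,4.62489,0.45966,3.57038,-0.15969,0.01829,0.36432,-5.81595,-1.31141,-0.92185
35,1.88257,-1.42164,1.85848,4.56129,0.52223,3.43804,-0.16392,0.00346,0.35347,-5.81783,-1.42963,-0.93245
36,1.92786,-1.41612,1.89219,4.49601,0.58529,3.30427,-0.16810,-0.01103,0.34247,-5.81797,-1.55006,-0.93953
37,1.97250,-1.40996,1.92455,4.42873,0.64855,3.16918,-0.17223,-0.02518,0.33136,-5.81667,-1.67211,-0.94300
38,2.01645,-1.40318,1.95556,4.35917,0.71170,3.03296,-0.17628,-0.03899,0.32013,-5.81411,-1.79513,-0.94279
39,2.05969,-1.39576,1.98520,4.28706,0.77435,2.89593,-0.18022,-0.05245,0.30879,-5.81045,-1.91846,-0.93894
40,2.10219,-1.38772,2.01346,4.21216,0.83608,2.75844,-0.18405,-0.06557,0.29737,-5.80573,-2.04141,-0.93153
41,2.14394,-1.37907,2.04036,4.13427,0.89646,2.62092,-0.18774,-0.07832,0.28586,-5.79992,-2.16326,-0.92070
42,2.18488,-1.36983,2.06588,4.05322,0.95501,2.48386,-0.19129,-0.09071,0.27428,-5.79291,-2.28332,-0.90664
43,2.22501,-1.36001,2.09003,3.96889,1.01124,2.34778,-0.19469,-0.10272,0.26264,-5.78447,-2.40087,-0.88956
44,2.26427,-1.34964,2.11284,3.88122,1.06467,2.21326,-0.19792,-0.11435,0.25096,-5.77434,-2.51519,-0.86972
45,2.30263,-1.33875,2.13430,3.79018,1.11483,2.08088,-0.20098,-0.12557,0.23923,-5.76216,-2.62562,-0.84742
46,2.34007,-1.32738,2.15446,3.69582,1.16129,1.95123,-0.20386,-0.13639,0.22749,-5.74751,-2.73150,-0.82297
47,2.37655,-1.31557,2.17334,3.59823,1.20365,1.82491,-0.20656,-0.14679,0.21573,-5.72997,-2.83222,-0.79668
48,2.41204,-1.30335,2.19097,3.49755,1.24156,1.70248,-0.20908,-0.15675,0.20399,-5.70905,-2.92722,-0.76891
49,2.44651,-1.29078,2.20741,3.39399,1.27476,1.58447,-0.21142,-0.16628,0.19227,-5.68428,-3.01601,-0.73997
50,2.47993,-1.27790,2.22268,3.28779,1.30305,1.47136,-0.21358,-0.17536,0.18060,,,
# final tip position (m): -0.21358 -0.17536 0.18060


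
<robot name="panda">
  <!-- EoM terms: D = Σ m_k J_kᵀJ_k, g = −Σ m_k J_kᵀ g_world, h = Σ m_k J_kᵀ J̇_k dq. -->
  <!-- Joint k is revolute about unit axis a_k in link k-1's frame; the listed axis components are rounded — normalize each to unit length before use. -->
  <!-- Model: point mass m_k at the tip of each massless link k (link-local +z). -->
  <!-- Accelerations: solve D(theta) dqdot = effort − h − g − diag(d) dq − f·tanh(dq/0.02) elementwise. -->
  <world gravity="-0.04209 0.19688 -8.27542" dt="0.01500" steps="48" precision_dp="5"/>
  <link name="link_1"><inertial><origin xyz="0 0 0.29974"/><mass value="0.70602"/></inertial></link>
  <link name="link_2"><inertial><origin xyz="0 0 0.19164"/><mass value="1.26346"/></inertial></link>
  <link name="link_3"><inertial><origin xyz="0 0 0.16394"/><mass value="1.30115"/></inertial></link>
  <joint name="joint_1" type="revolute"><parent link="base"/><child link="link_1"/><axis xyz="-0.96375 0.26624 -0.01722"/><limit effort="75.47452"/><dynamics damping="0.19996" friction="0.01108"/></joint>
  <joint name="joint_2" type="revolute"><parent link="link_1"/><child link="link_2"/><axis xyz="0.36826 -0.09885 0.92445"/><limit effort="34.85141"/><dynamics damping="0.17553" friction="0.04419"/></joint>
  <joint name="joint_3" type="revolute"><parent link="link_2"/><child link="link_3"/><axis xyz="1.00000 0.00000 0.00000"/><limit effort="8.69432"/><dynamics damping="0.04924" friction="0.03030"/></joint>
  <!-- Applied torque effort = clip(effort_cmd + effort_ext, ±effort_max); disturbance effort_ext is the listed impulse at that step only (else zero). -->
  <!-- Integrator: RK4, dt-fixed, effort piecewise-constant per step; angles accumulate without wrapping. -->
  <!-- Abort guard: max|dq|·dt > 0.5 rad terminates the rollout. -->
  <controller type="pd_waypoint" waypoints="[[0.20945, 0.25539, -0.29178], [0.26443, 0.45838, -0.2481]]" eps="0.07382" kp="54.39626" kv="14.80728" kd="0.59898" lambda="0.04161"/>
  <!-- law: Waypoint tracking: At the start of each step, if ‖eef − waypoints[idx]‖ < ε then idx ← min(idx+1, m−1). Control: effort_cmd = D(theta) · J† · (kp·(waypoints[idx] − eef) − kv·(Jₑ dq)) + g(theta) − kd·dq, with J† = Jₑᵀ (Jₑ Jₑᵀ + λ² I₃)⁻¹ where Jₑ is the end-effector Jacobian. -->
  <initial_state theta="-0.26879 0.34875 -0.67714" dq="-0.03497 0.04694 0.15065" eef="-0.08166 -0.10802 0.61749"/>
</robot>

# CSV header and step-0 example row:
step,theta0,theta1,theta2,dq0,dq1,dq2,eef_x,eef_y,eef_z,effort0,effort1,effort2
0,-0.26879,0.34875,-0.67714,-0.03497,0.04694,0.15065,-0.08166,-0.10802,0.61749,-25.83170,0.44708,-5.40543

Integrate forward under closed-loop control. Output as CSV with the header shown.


step,theta0,theta1,theta2,dq0,dq1,dq2,eef_x,eef_y,eef_z,effort0,effort1,effort2
1,-0.28617,0.30801,-0.71419,-2.18595,-4.94096,-5.20202,-0.08211,-0.10654,0.61449,-24.81275,3.63193,-1.27316
2,-0.32390,0.24158,-0.81784,-2.83525,-3.93922,-8.53148,-0.08368,-0.10342,0.60511,-14.22793,1.09057,0.39308
3,-0.36899,0.18441,-0.95382,-3.16238,-3.66316,-9.55170,-0.08519,-0.10179,0.59059,-1.30244,-1.08843,0.41543
4,-0.41581,0.13349,-1.09740,-3.08695,-3.17560,-9.57846,-0.08515,-0.10195,0.57284,8.25274,-2.70621,0.12581
5,-0.46001,0.08904,-1.23878,-2.81652,-2.80370,-9.28760,-0.08352,-0.10304,0.55333,14.06300,-3.52468,-0.00151
6,-0.49941,0.04924,-1.37552,-2.44591,-2.54780,-8.97405,-0.08045,-0.10411,0.53291,17.37159,-3.80246,0.12005
7,-0.53282,0.01257,-1.50788,-2.01617,-2.38206,-8.70877,-0.07613,-0.10452,0.51205,19.21779,-3.77019,0.42968
8,-0.55950,-0.02220,-1.63662,-1.54525,-2.28909,-8.49146,-0.07075,-0.10395,0.49103,20.27883,-3.57812,0.84856
9,-0.57887,-0.05607,-1.76235,-1.04058,-2.25955,-8.30630,-0.06450,-0.10233,0.47010,20.98139,-3.31857,1.31324
10,-0.59045,-0.08994,-1.88545,-0.50410,-2.28883,-8.13794,-0.05759,-0.09969,0.44949,21.60344,-3.04882,1.77865
11,-0.59374,-0.12467,-2.00610,0.06557,-2.37496,-7.97497,-0.05021,-0.09614,0.42942,22.34321,-2.80624,2.21467
12,-0.58821,-0.16111,-2.12432,0.67227,-2.51710,-7.81039,-0.04258,-0.09183,0.41016,23.36657,-2.61774,2.60260
13,-0.57324,-0.20005,-2.24011,1.32445,-2.70919,-7.64426,-0.03489,-0.08682,0.39201,24.83219,-2.50932,2.93437
14,-0.54805,-0.24218,-2.35350,2.03411,-2.94439,-7.48371,-0.02737,-0.08112,0.37530,26.94298,-2.50763,3.21110
15,-0.51163,-0.28807,-2.46472,2.82054,-3.21034,-7.34881,-0.02024,-0.07460,0.36036,29.98796,-2.64787,3.44605
16,-0.46261,-0.33807,-2.57446,3.71434,-3.49097,-7.27993,-0.01370,-0.06695,0.34754,34.40032,-2.97773,3.66903
17,-0.39902,-0.39232,-2.68424,4.76289,-3.77410,-7.34794,-0.00791,-0.05764,0.33717,40.68788,-3.54247,3.93239
18,-0.31804,-0.45089,-2.79686,6.03169,-4.05651,-7.66012,-0.00307,-0.04587,0.32958,47.75073,-4.19095,4.30105
19,-0.21621,-0.51333,-2.91629,7.54433,-4.23469,-8.26557,0.00063,-0.03053,0.32522,37.42467,-2.95293,4.65129
20,-0.09454,-0.57054,-3.03864,8.69250,-3.14692,-8.10510,0.00320,-0.01009,0.32467,-34.66836,4.25385,3.97010
21,0.02458,-0.59552,-3.12424,7.20476,-0.24432,-3.37248,0.00676,0.01537,0.32583,-66.69965,6.26068,0.83189
22,0.11149,-0.60796,-3.13282,4.41036,-1.30287,2.19343,0.01371,0.04149,0.32355,-54.47358,5.86484,-2.43119
23,0.16600,-0.59864,-3.08338,2.78449,1.83420,4.50114,0.02247,0.06475,0.31795,-35.94493,2.13137,-3.50121
24,0.19620,-0.60548,-3.00646,1.34154,-1.85024,5.62445,0.03171,0.08399,0.31174,2.03844,0.42221,-3.55115
25,0.22211,-0.60725,-2.94219,2.05007,1.00797,3.03204,0.03948,0.10020,0.30646,27.14649,-4.15714,-1.42161
26,0.25955,-0.62409,-2.91442,2.98943,-2.77052,0.63543,0.04557,0.11455,0.30081,32.44970,-2.43730,0.18985
27,0.31579,-0.65208,-2.92261,4.48688,-1.15568,-1.67294,0.05035,0.12906,0.29349,20.22545,-2.39792,1.40089
28,0.38802,-0.68023,-2.94991,5.15548,-2.49682,-1.96748,0.05443,0.14529,0.28422,5.28495,-0.10782,1.17296
29,0.46802,-0.70541,-2.97651,5.50644,-0.92300,-1.57748,0.05877,0.16331,0.27286,-9.44881,0.33648,0.52446
30,0.54817,-0.72227,-2.99090,5.19145,-1.26694,-0.35565,0.06376,0.18208,0.25933,-14.76357,1.12567,-0.51186
31,0.62367,-0.73391,-2.98990,4.87308,-0.34913,0.48369,0.06943,0.20022,0.24389,-15.31477,0.63579,-1.16226
32,0.69387,-0.74277,-2.97805,4.49562,-0.77878,1.08965,0.07541,0.21691,0.22710,-11.99254,0.60526,-1.57491
33,0.76024,-0.75171,-2.96116,4.35404,-0.43289,1.16560,0.08131,0.23191,0.20942,-9.42121,0.11983,-1.63032
34,0.82496,-0.76073,-2.94423,4.28130,-0.72878,1.09040,0.08684,0.24530,0.19108,-7.44287,0.08804,-1.60798
35,0.88949,-0.77096,-2.92952,4.32403,-0.62856,0.87295,0.09188,0.25718,0.17212,-7.35568,-0.03246,-1.53339
36,0.95460,-0.78117,-2.91759,4.36079,-0.71062,0.71878,0.09639,0.26767,0.15252,-8.17451,0.05130,-1.53315
37,1.02018,-0.79140,-2.90754,4.38438,-0.64359,0.62163,0.10041,0.27676,0.13232,-9.70412,0.10641,-1.58840
38,1.08573,-0.80085,-2.89832,4.35799,-0.60513,0.60725,0.10399,0.28445,0.11161,-11.35795,0.19873,-1.69954
39,1.15054,-0.80942,-2.88894,4.28446,-0.52981,0.64432,0.10717,0.29069,0.09061,-12.97087,0.26991,-1.83372
40,1.21389,-0.81689,-2.87872,4.16336,-0.45943,0.71672,0.10999,0.29548,0.06953,-14.40019,0.33502,-1.97277
41,1.27512,-0.82326,-2.86730,4.00172,-0.38593,0.80654,0.11248,0.29884,0.04866,-15.62259,0.38618,-2.10107
42,1.33366,-0.82856,-2.85446,3.80544,-0.31647,0.90450,0.11468,0.30086,0.02823,-16.62624,0.42682,-2.21122
43,1.38906,-0.83283,-2.84013,3.58090,-0.25058,1.00444,0.11661,0.30164,0.00849,-17.41040,0.45616,-2.29938
44,1.44092,-0.83615,-2.82432,3.33432,-0.18948,1.10254,0.11833,0.30136,-0.01038,-17.96943,0.47399,-2.36415
45,1.48896,-0.83859,-2.80708,3.07221,-0.13385,1.19545,0.11987,0.30018,-0.02822,-18.29676,0.47943,-2.40520
46,1.53301,-0.84024,-2.78850,2.80146,-0.08462,1.27982,0.12126,0.29830,-0.04494,-18.39011,0.47196,-2.42289
47,1.57299,-0.84120,-2.76875,2.52916,-0.04299,1.35231,0.12256,0.29590,-0.06046,-18.25769,0.45196,-2.41828
48,1.60892,-0.84164,-2.74802,2.26196,-0.01577,1.41041,0.12380,0.29317,-0.07477,,,


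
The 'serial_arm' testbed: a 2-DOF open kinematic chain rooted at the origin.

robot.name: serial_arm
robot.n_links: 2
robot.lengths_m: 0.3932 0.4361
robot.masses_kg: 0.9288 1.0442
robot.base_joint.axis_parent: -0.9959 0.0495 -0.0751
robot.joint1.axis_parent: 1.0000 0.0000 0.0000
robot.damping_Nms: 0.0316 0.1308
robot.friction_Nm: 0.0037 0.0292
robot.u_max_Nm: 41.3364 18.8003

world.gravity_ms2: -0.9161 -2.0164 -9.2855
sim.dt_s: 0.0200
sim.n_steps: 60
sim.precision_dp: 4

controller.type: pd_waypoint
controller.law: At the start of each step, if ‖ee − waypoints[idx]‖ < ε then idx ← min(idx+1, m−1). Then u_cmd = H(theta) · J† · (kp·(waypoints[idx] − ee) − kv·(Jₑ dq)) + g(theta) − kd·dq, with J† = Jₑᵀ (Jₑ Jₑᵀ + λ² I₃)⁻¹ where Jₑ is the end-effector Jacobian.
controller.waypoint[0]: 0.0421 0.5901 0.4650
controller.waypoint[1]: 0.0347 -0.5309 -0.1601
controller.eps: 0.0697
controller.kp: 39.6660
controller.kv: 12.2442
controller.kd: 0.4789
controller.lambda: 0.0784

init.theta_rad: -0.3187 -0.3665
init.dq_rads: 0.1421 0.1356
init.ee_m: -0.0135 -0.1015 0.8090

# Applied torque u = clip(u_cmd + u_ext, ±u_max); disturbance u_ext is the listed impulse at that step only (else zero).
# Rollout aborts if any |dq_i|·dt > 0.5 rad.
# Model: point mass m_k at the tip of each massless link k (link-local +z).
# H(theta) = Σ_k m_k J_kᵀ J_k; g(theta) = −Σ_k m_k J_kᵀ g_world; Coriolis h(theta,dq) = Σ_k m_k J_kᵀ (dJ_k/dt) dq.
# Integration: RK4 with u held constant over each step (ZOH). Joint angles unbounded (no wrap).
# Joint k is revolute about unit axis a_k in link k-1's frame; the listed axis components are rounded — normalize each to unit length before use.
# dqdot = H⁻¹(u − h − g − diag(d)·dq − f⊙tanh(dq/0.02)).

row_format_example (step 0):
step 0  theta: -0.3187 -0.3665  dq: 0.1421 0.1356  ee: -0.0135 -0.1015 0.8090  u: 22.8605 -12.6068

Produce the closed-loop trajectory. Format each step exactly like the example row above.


step 1  theta: -0.3198 -0.3830  dq: -0.2379 -1.7493  ee: -0.0136 -0.0952 0.8085  u: 17.5991 -8.8035
step 2  theta: -0.3257 -0.4280  dq: -0.3435 -2.7389  ee: -0.0142 -0.0804 0.8063  u: 13.8285 -6.2143
step 3  theta: -0.3322 -0.4875  dq: -0.2977 -3.2035  ee: -0.0149 -0.0599 0.8025  u: 11.1159 -4.3500
step 4  theta: -0.3368 -0.5530  dq: -0.1633 -3.3455  ee: -0.0156 -0.0355 0.7969  u: 9.0680 -2.9277
step 5  theta: -0.3382 -0.6193  dq: 0.0200 -3.2904  ee: -0.0161 -0.0086 0.7898  u: 7.4074 -1.7822
step 6  theta: -0.3358 -0.6833  dq: 0.2242 -3.1203  ee: -0.0164 0.0198 0.7811  u: 5.9754 -0.8196
step 7  theta: -0.3292 -0.7432  dq: 0.4311 -2.8862  ee: -0.0165 0.0492 0.7711  u: 4.6911 0.0103
step 8  theta: -0.3186 -0.7982  dq: 0.6283 -2.6207  ee: -0.0163 0.0789 0.7601  u: 3.5190 0.7350
step 9  theta: -0.3042 -0.8477  dq: 0.8082 -2.3441  ee: -0.0159 0.1085 0.7481  u: 2.4442 1.3698
step 10  theta: -0.2864 -0.8918  dq: 0.9665 -2.0687  ee: -0.0152 0.1378 0.7355  u: 1.4599 1.9241
step 11  theta: -0.2657 -0.9304  dq: 1.1010 -1.8023  ee: -0.0143 0.1664 0.7224  u: 0.5624 2.4052
step 12  theta: -0.2426 -0.9638  dq: 1.2111 -1.5498  ee: -0.0132 0.1941 0.7089  u: -0.2518 2.8195
step 13  theta: -0.2175 -0.9924  dq: 1.2971 -1.3144  ee: -0.0120 0.2208 0.6952  u: -0.9859 3.1731
step 14  theta: -0.1909 -1.0165  dq: 1.3601 -1.0978  ee: -0.0106 0.2464 0.6815  u: -1.6439 3.4720
step 15  theta: -0.1633 -1.0365  dq: 1.4017 -0.9011  ee: -0.0092 0.2707 0.6679  u: -2.2300 3.7221
step 16  theta: -0.1350 -1.0527  dq: 1.4240 -0.7243  ee: -0.0076 0.2937 0.6544  u: -2.7486 3.9291
step 17  theta: -0.1065 -1.0656  dq: 1.4291 -0.5671  ee: -0.0061 0.3155 0.6413  u: -3.2044 4.0983
step 18  theta: -0.0780 -1.0755  dq: 1.4192 -0.4288  ee: -0.0045 0.3359 0.6284  u: -3.6021 4.2347
step 19  theta: -0.0498 -1.0829  dq: 1.3968 -0.3083  ee: -0.0029 0.3551 0.6160  u: -3.9466 4.3427
step 20  theta: -0.0222 -1.0880  dq: 1.3639 -0.2043  ee: -0.0013 0.3730 0.6041  u: -4.2426 4.4263
step 21  theta: 0.0046 -1.0912  dq: 1.3227 -0.1152  ee: 0.0003 0.3896 0.5927  u: -4.4949 4.4892
step 22  theta: 0.0306 -1.0927  dq: 1.2750 -0.0398  ee: 0.0018 0.4051 0.5818  u: -4.7078 4.5344
step 23  theta: 0.0555 -1.0929  dq: 1.2206 0.0187  ee: 0.0033 0.4195 0.5714  u: -4.8857 4.5716
step 24  theta: 0.0793 -1.0921  dq: 1.1601 0.0597  ee: 0.0047 0.4328 0.5617  u: -5.0326 4.6071
step 25  theta: 0.1019 -1.0906  dq: 1.0994 0.0954  ee: 0.0061 0.4450 0.5524  u: -5.1528 4.6275
step 26  theta: 0.1233 -1.0884  dq: 1.0391 0.1262  ee: 0.0074 0.4563 0.5437  u: -5.2496 4.6353
step 27  theta: 0.1435 -1.0856  dq: 0.9797 0.1523  ee: 0.0086 0.4667 0.5356  u: -5.3262 4.6333
step 28  theta: 0.1625 -1.0823  dq: 0.9216 0.1738  ee: 0.0098 0.4763 0.5280  u: -5.3853 4.6238
step 29  theta: 0.1803 -1.0787  dq: 0.8651 0.1912  ee: 0.0109 0.4851 0.5209  u: -5.4297 4.6085
step 30  theta: 0.1971 -1.0747  dq: 0.8106 0.2050  ee: 0.0120 0.4932 0.5144  u: -5.4618 4.5889
step 31  theta: 0.2127 -1.0705  dq: 0.7582 0.2156  ee: 0.0130 0.5007 0.5084  u: -5.4836 4.5659
step 32  theta: 0.2274 -1.0661  dq: 0.7083 0.2235  ee: 0.0139 0.5075 0.5028  u: -5.4970 4.5407
step 33  theta: 0.2411 -1.0616  dq: 0.6608 0.2291  ee: 0.0148 0.5138 0.4978  u: -5.5036 4.5140
step 34  theta: 0.2538 -1.0570  dq: 0.6160 0.2328  ee: 0.0156 0.5195 0.4931  u: -5.5048 4.4863
step 35  theta: 0.2657 -1.0524  dq: 0.5737 0.2348  ee: 0.0163 0.5248 0.4889  u: -5.5018 4.4581
step 36  theta: 0.2768 -1.0477  dq: 0.5340 0.2354  ee: 0.0171 0.5297 0.4851  u: -30.4878 -0.2973
step 37  theta: 0.2636 -1.0814  dq: -1.8284 -3.5417  ee: 0.0161 0.5268 0.4777  u: -23.1676 1.9527
step 38  theta: 0.2125 -1.1731  dq: -3.2646 -5.5590  ee: 0.0127 0.5110 0.4651  u: -16.9268 2.6297
step 39  theta: 0.1386 -1.2939  dq: -4.1166 -6.4879  ee: 0.0080 0.4860 0.4498  u: -11.9073 2.7291
step 40  theta: 0.0512 -1.4270  dq: -4.6295 -6.8057  ee: 0.0028 0.4543 0.4331  u: -8.0410 2.7084
step 41  theta: -0.0445 -1.5630  dq: -4.9538 -6.7921  ee: -0.0023 0.4181 0.4155  u: -5.1329 2.7312
step 42  theta: -0.1456 -1.6969  dq: -5.1781 -6.5988  ee: -0.0071 0.3792 0.3973  u: -2.9695 2.8289
step 43  theta: -0.2508 -1.8258  dq: -5.3546 -6.3066  ee: -0.0113 0.3388 0.3786  u: -1.3694 2.9853
step 44  theta: -0.3593 -1.9484  dq: -5.5154 -5.9584  ee: -0.0149 0.2981 0.3595  u: -0.1953 3.1726
step 45  theta: -0.4711 -2.0637  dq: -5.6808 -5.5772  ee: -0.0178 0.2579 0.3401  u: 0.6500 3.3657
step 46  theta: -0.5864 -2.1712  dq: -5.8647 -5.1752  ee: -0.0201 0.2188 0.3205  u: 1.2321 3.5461
step 47  theta: -0.7057 -2.2705  dq: -6.0765 -4.7588  ee: -0.0218 0.1815 0.3009  u: 1.5951 3.7019
step 48  theta: -0.8296 -2.3613  dq: -6.3227 -4.3309  ee: -0.0229 0.1461 0.2814  u: 1.7704 3.8254
step 49  theta: -0.9588 -2.4436  dq: -6.6074 -3.8923  ee: -0.0236 0.1130 0.2621  u: 1.7864 3.9112
step 50  theta: -1.0942 -2.5169  dq: -6.9316 -3.4420  ee: -0.0240 0.0824 0.2434  u: 1.6792 3.9530
step 51  theta: -1.2364 -2.5811  dq: -7.2921 -2.9777  ee: -0.0240 0.0540 0.2254  u: 1.5036 3.9403
step 52  theta: -1.3861 -2.6359  dq: -7.6785 -2.4954  ee: -0.0240 0.0278 0.2084  u: 1.3432 3.8553
step 53  theta: -1.5436 -2.6808  dq: -8.0691 -1.9910  ee: -0.0238 0.0032 0.1924  u: 1.3143 3.6699
step 54  theta: -1.7086 -2.7154  dq: -8.4264 -1.4602  ee: -0.0237 -0.0204 0.1776  u: 1.5561 3.3447
step 55  theta: -1.8800 -2.7392  dq: -8.6952 -0.9014  ee: -0.0236 -0.0437 0.1636  u: 2.2013 2.8316
step 56  theta: -2.0552 -2.7515  dq: -8.8049 -0.3181  ee: -0.0237 -0.0676 0.1499  u: 3.3244 2.0845
step 57  theta: -2.2302 -2.7520  dq: -8.6822 0.2758  ee: -0.0238 -0.0927 0.1356  u: 4.8835 1.0818
step 58  theta: -2.4000 -2.7408  dq: -8.2718 0.8530  ee: -0.0240 -0.1191 0.1194  u: 6.6804 -0.1453
step 59  theta: -2.5585 -2.7185  dq: -7.5595 1.3852  ee: -0.0241 -0.1462 0.1006  u: 8.3956 -1.5268
step 60  theta: -2.7001 -2.6863  dq: -6.5917 1.8335  ee: -0.0240 -0.1731 0.0789


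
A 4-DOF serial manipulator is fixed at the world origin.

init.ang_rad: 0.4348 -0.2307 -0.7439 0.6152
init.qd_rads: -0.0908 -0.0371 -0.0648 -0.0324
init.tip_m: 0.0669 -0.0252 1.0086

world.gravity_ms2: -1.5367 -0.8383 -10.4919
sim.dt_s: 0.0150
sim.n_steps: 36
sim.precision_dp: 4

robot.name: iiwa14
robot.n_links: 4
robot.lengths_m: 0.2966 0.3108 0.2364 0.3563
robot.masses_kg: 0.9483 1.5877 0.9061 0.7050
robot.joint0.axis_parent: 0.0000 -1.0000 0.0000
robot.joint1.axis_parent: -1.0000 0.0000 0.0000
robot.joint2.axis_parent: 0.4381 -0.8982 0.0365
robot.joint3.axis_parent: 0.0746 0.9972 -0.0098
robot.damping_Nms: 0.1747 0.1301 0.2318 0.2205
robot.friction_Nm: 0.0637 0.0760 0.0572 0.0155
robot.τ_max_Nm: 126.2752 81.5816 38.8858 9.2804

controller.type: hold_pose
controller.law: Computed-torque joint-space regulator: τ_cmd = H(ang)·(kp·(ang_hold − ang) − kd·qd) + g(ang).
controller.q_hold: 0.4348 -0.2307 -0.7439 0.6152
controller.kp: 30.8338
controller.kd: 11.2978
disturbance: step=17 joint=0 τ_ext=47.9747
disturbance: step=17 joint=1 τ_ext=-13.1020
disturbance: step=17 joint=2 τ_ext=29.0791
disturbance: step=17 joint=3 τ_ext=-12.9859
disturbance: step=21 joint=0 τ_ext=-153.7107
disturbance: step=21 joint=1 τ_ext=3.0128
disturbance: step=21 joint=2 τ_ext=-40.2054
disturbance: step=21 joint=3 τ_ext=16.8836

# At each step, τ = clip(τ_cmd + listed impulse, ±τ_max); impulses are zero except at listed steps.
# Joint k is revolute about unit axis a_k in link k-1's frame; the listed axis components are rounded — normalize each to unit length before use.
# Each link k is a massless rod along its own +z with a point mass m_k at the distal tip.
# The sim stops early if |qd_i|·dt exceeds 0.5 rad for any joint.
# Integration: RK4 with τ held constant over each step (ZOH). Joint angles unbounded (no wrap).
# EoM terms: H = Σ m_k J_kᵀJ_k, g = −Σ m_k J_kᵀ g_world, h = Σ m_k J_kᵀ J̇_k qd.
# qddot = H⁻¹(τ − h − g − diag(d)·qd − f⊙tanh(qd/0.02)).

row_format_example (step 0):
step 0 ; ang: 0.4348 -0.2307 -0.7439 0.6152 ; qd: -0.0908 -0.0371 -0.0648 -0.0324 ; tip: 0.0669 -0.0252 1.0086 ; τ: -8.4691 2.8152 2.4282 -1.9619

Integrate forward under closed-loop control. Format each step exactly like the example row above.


step 1 ; ang: 0.4335 -0.2311 -0.7446 0.6150 ; qd: -0.0778 -0.0228 -0.0280 0.0062 ; tip: 0.0684 -0.0253 1.0083 ; τ: -8.7419 2.7845 2.3540 -1.9339
step 2 ; ang: 0.4325 -0.2314 -0.7449 0.6152 ; qd: -0.0650 -0.0147 -0.0117 0.0174 ; tip: 0.0696 -0.0254 1.0081 ; τ: -8.9840 2.7595 2.2912 -1.9059
step 3 ; ang: 0.4316 -0.2316 -0.7450 0.6155 ; qd: -0.0529 -0.0102 -0.0063 0.0163 ; tip: 0.0706 -0.0255 1.0079 ; τ: -9.1987 2.7397 2.2388 -1.8806
step 4 ; ang: 0.4309 -0.2317 -0.7451 0.6157 ; qd: -0.0421 -0.0073 -0.0046 0.0125 ; tip: 0.0714 -0.0256 1.0078 ; τ: -9.3890 2.7238 2.1938 -1.8585
step 5 ; ang: 0.4303 -0.2318 -0.7451 0.6159 ; qd: -0.0327 -0.0051 -0.0037 0.0090 ; tip: 0.0721 -0.0257 1.0077 ; τ: -9.5573 2.7111 2.1546 -1.8395
step 6 ; ang: 0.4299 -0.2319 -0.7452 0.6160 ; qd: -0.0246 -0.0035 -0.0030 0.0063 ; tip: 0.0726 -0.0257 1.0076 ; τ: -9.7058 2.7009 2.1202 -1.8230
step 7 ; ang: 0.4296 -0.2319 -0.7452 0.6161 ; qd: -0.0178 -0.0022 -0.0024 0.0044 ; tip: 0.0729 -0.0257 1.0076 ; τ: -9.8361 2.6927 2.0901 -1.8089
step 8 ; ang: 0.4293 -0.2320 -0.7452 0.6161 ; qd: -0.0120 -0.0012 -0.0018 0.0029 ; tip: 0.0732 -0.0257 1.0075 ; τ: -9.9498 2.6861 2.0637 -1.7966
step 9 ; ang: 0.4292 -0.2320 -0.7453 0.6162 ; qd: -0.0071 -0.0004 -0.0011 0.0017 ; tip: 0.0733 -0.0257 1.0075 ; τ: -10.0483 2.6808 2.0407 -1.7860
step 10 ; ang: 0.4291 -0.2320 -0.7453 0.6162 ; qd: -0.0032 0.0002 -0.0006 0.0008 ; tip: 0.0734 -0.0257 1.0075 ; τ: -10.1335 2.6766 2.0206 -1.7767
step 11 ; ang: 0.4291 -0.2320 -0.7453 0.6162 ; qd: 0.0001 0.0007 -0.0000 -0.0000 ; tip: 0.0734 -0.0257 1.0075 ; τ: -10.2069 2.6731 2.0032 -1.7687
step 12 ; ang: 0.4291 -0.2320 -0.7453 0.6162 ; qd: 0.0027 0.0010 0.0005 -0.0007 ; tip: 0.0734 -0.0257 1.0075 ; τ: -10.2701 2.6702 1.9880 -1.7617
step 13 ; ang: 0.4292 -0.2319 -0.7453 0.6162 ; qd: 0.0048 0.0013 0.0009 -0.0013 ; tip: 0.0734 -0.0257 1.0075 ; τ: -10.3248 2.6679 1.9748 -1.7557
step 14 ; ang: 0.4292 -0.2319 -0.7453 0.6161 ; qd: 0.0064 0.0015 0.0012 -0.0018 ; tip: 0.0733 -0.0257 1.0075 ; τ: -10.3721 2.6659 1.9633 -1.7504
step 15 ; ang: 0.4294 -0.2319 -0.7452 0.6161 ; qd: 0.0078 0.0016 0.0015 -0.0022 ; tip: 0.0731 -0.0257 1.0075 ; τ: -10.4131 2.6643 1.9533 -1.7459
step 16 ; ang: 0.4295 -0.2319 -0.7452 0.6161 ; qd: 0.0088 0.0017 0.0017 -0.0025 ; tip: 0.0730 -0.0257 1.0076 ; τ: -10.4487 2.6628 1.9446 -1.7419
step 17 ; ang: 0.4296 -0.2318 -0.7452 0.6160 ; qd: 0.0096 0.0017 0.0018 -0.0027 ; tip: 0.0728 -0.0257 1.0076 ; τ: 37.4950 -10.4404 31.0161 -9.2804
step 18 ; ang: 0.4289 -0.2283 -0.7194 0.6394 ; qd: -0.1078 0.4486 3.3725 2.9944 ; tip: 0.0684 -0.0299 1.0092 ; τ: -18.8937 4.9710 -3.1215 -0.3702
step 19 ; ang: 0.4276 -0.2230 -0.6763 0.6754 ; qd: -0.0598 0.2643 2.4022 1.8572 ; tip: 0.0603 -0.0371 1.0124 ; τ: -17.9760 4.7421 -2.5180 -0.4438
step 20 ; ang: 0.4270 -0.2200 -0.6458 0.6973 ; qd: -0.0220 0.1422 1.6830 1.0952 ; tip: 0.0534 -0.0425 1.0153 ; τ: -17.1566 4.5337 -2.0069 -0.5398
step 21 ; ang: 0.4269 -0.2185 -0.6246 0.7097 ; qd: 0.0044 0.0629 1.1556 0.5930 ; tip: 0.0476 -0.0464 1.0179 ; τ: -126.2752 7.3588 -38.8858 9.2804
step 22 ; ang: 0.4245 -0.2236 -0.6379 0.6864 ; qd: -0.3418 -0.7118 -2.7962 -3.5505 ; tip: 0.0501 -0.0459 1.0201 ; τ: 3.4074 3.6299 5.2839 -2.5527
step 23 ; ang: 0.4193 -0.2325 -0.6728 0.6423 ; qd: -0.3377 -0.4842 -1.8961 -2.3717 ; tip: 0.0595 -0.0424 1.0213 ; τ: 1.7815 3.5071 4.8234 -2.5483
step 24 ; ang: 0.4145 -0.2385 -0.6965 0.6131 ; qd: -0.3092 -0.3237 -1.2910 -1.5597 ; tip: 0.0674 -0.0400 1.0215 ; τ: 0.3315 3.3975 4.4306 -2.5082
step 25 ; ang: 0.4101 -0.2425 -0.7126 0.5941 ; qd: -0.2701 -0.2106 -0.8801 -1.0024 ; tip: 0.0741 -0.0382 1.0213 ; τ: -0.9586 3.3011 4.0942 -2.4492
step 26 ; ang: 0.4064 -0.2450 -0.7236 0.5820 ; qd: -0.2277 -0.1309 -0.5989 -0.6208 ; tip: 0.0796 -0.0369 1.0208 ; τ: -2.1049 3.2167 3.8047 -2.3816
step 27 ; ang: 0.4033 -0.2466 -0.7311 0.5747 ; qd: -0.1859 -0.0745 -0.4053 -0.3601 ; tip: 0.0841 -0.0359 1.0202 ; τ: -3.1223 3.1426 3.5544 -2.3118
step 28 ; ang: 0.4008 -0.2474 -0.7362 0.5707 ; qd: -0.1466 -0.0346 -0.2711 -0.1828 ; tip: 0.0878 -0.0351 1.0195 ; τ: -4.0247 3.0776 3.3369 -2.2437
step 29 ; ang: 0.3988 -0.2477 -0.7395 0.5689 ; qd: -0.1107 -0.0070 -0.1791 -0.0643 ; tip: 0.0907 -0.0345 1.0187 ; τ: -4.8249 3.0237 3.1472 -2.1793
step 30 ; ang: 0.3974 -0.2476 -0.7417 0.5685 ; qd: -0.0781 0.0095 -0.1207 0.0069 ; tip: 0.0929 -0.0340 1.0180 ; τ: -5.5341 2.9867 2.9812 -2.1189
step 31 ; ang: 0.3965 -0.2474 -0.7433 0.5689 ; qd: -0.0489 0.0176 -0.0890 0.0387 ; tip: 0.0946 -0.0335 1.0174 ; τ: -6.1623 2.9605 2.8355 -2.0606
step 32 ; ang: 0.3959 -0.2471 -0.7444 0.5696 ; qd: -0.0237 0.0225 -0.0676 0.0566 ; tip: 0.0958 -0.0331 1.0168 ; τ: -6.7180 2.9395 2.7073 -2.0080
step 33 ; ang: 0.3957 -0.2468 -0.7453 0.5705 ; qd: -0.0026 0.0258 -0.0512 0.0677 ; tip: 0.0966 -0.0327 1.0163 ; τ: -7.2056 2.9217 2.5944 -1.9614
step 34 ; ang: 0.3958 -0.2464 -0.7460 0.5716 ; qd: 0.0146 0.0281 -0.0374 0.0747 ; tip: 0.0970 -0.0324 1.0158 ; τ: -7.6280 2.9062 2.4952 -1.9201
step 35 ; ang: 0.3961 -0.2459 -0.7465 0.5727 ; qd: 0.0286 0.0296 -0.0267 0.0779 ; tip: 0.0972 -0.0321 1.0154 ; τ: -7.9961 2.8926 2.4082 -1.8837
step 36 ; ang: 0.3966 -0.2455 -0.7468 0.5739 ; qd: 0.0402 0.0300 -0.0197 0.0773 ; tip: 0.0971 -0.0318 1.0150


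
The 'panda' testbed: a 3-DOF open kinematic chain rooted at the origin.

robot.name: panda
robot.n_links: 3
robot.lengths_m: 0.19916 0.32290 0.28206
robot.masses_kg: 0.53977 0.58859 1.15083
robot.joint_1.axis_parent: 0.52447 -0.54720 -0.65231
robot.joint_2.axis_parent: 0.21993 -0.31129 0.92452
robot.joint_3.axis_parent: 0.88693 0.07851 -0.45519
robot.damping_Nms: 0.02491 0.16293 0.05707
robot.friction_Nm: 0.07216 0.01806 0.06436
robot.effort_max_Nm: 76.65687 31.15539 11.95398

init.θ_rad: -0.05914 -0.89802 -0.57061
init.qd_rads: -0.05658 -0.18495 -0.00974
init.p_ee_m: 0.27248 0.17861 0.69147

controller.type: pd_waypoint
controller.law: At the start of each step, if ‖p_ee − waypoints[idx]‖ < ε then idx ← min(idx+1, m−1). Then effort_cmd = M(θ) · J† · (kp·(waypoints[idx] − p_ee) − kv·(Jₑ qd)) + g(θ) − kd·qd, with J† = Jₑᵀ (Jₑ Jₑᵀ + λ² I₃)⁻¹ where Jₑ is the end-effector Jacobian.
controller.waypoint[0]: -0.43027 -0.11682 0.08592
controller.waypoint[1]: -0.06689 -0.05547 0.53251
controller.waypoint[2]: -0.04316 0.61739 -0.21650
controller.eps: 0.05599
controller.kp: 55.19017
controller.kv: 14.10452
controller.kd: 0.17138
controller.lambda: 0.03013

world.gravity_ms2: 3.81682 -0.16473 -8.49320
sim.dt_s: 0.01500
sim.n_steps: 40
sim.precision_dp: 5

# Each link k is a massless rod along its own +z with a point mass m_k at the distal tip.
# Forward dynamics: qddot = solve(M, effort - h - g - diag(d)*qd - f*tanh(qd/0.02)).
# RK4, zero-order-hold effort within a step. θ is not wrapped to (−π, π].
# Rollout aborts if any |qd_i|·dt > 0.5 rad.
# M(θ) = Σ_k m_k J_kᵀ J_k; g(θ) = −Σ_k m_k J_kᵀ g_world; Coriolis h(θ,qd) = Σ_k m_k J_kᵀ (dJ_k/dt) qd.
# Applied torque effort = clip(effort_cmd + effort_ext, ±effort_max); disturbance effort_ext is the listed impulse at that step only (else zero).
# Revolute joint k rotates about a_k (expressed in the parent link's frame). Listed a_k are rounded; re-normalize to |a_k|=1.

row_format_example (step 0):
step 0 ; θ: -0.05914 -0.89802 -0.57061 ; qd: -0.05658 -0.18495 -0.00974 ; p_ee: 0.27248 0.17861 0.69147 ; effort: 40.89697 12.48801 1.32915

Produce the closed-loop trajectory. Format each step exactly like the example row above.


step 1 ; θ: -0.03896 -0.89864 -0.62133 ; qd: 2.69299 0.07132 -6.56579 ; p_ee: 0.26928 0.17699 0.68778 ; effort: 31.79510 10.39633 1.98744
step 2 ; θ: 0.01379 -0.89727 -0.74579 ; qd: 4.28370 0.07486 -9.82051 ; p_ee: 0.25834 0.17165 0.67890 ; effort: 22.87444 8.69892 1.52192
step 3 ; θ: 0.08425 -0.89703 -0.90286 ; qd: 5.08425 -0.05310 -11.00556 ; p_ee: 0.24123 0.16284 0.66654 ; effort: 15.70230 7.31656 0.86619
step 4 ; θ: 0.16327 -0.89898 -1.06949 ; qd: 5.44553 -0.20658 -11.16820 ; p_ee: 0.21944 0.15135 0.65181 ; effort: 10.43505 6.16299 0.39469
step 5 ; θ: 0.24593 -0.90324 -1.23493 ; qd: 5.58250 -0.35859 -10.88402 ; p_ee: 0.19433 0.13811 0.63551 ; effort: 6.67491 5.18247 0.17176
step 6 ; θ: 0.32977 -0.90977 -1.39462 ; qd: 5.60621 -0.50747 -10.41727 ; p_ee: 0.16699 0.12390 0.61817 ; effort: 3.99859 4.33722 0.14918
step 7 ; θ: 0.41354 -0.91852 -1.54677 ; qd: 5.57272 -0.65728 -9.88392 ; p_ee: 0.13829 0.10935 0.60017 ; effort: 2.08193 3.60486 0.25713
step 8 ; θ: 0.49660 -0.92956 -1.69081 ; qd: 5.51097 -0.81166 -9.33455 ; p_ee: 0.10890 0.09491 0.58180 ; effort: 0.69635 2.97059 0.43459
step 9 ; θ: 0.57864 -0.94295 -1.82665 ; qd: 5.43622 -0.97260 -8.79086 ; p_ee: 0.07934 0.08091 0.56330 ; effort: -0.31628 2.42307 0.63629
step 10 ; θ: 0.65953 -0.95882 -1.95447 ; qd: 5.35643 -1.14035 -8.26128 ; p_ee: 0.05004 0.06760 0.54489 ; effort: -1.06563 1.95252 0.83169
step 11 ; θ: 0.73923 -0.97725 -2.07448 ; qd: 5.27538 -1.31318 -7.74761 ; p_ee: 0.02130 0.05513 0.52674 ; effort: -1.62885 1.54984 1.00203
step 12 ; θ: 0.81773 -0.99829 -2.18692 ; qd: 5.19431 -1.48718 -7.24781 ; p_ee: -0.00665 0.04359 0.50901 ; effort: -2.06140 1.20639 1.13721
step 13 ; θ: 0.89501 -1.02192 -2.29196 ; qd: 5.11293 -1.65591 -6.75708 ; p_ee: -0.03363 0.03305 0.49182 ; effort: -2.40443 0.91390 1.23319
step 14 ; θ: 0.97107 -1.04799 -2.38969 ; qd: 5.03015 -1.81048 -6.26862 ; p_ee: -0.05951 0.02350 0.47531 ; effort: -2.68950 0.66475 1.28991
step 15 ; θ: 1.04587 -1.07623 -2.48009 ; qd: 4.94459 -1.94048 -5.77486 ; p_ee: -0.08421 0.01494 0.45955 ; effort: -2.94109 0.45247 1.30994
step 16 ; θ: 1.11935 -1.10619 -2.56304 ; qd: 4.85479 -2.03651 -5.27027 ; p_ee: -0.10768 0.00732 0.44462 ; effort: -3.17706 0.27245 1.29761
step 17 ; θ: 1.19144 -1.13733 -2.63838 ; qd: 4.75915 -2.09461 -4.75588 ; p_ee: -0.12985 0.00057 0.43052 ; effort: -3.40691 0.12300 1.25859
step 18 ; θ: 1.26204 -1.16911 -2.70602 ; qd: 4.65555 -2.12038 -4.24312 ; p_ee: -0.15070 -0.00541 0.41724 ; effort: -3.62857 0.00591 1.19955
step 19 ; θ: 1.33100 -1.20114 -2.76613 ; qd: 4.54149 -2.12802 -3.75181 ; p_ee: -0.17020 -0.01072 0.40470 ; effort: -3.82459 -0.07380 1.12690
step 20 ; θ: 1.39817 -1.23323 -2.81915 ; qd: 4.41568 -2.13144 -3.29912 ; p_ee: -0.18834 -0.01547 0.39280 ; effort: -3.95825 -0.10936 1.04465
step 21 ; θ: 1.46338 -1.26533 -2.86565 ; qd: 4.28111 -2.13215 -2.88536 ; p_ee: -0.20515 -0.01978 0.38143 ; effort: -3.97021 -0.09363 0.95251
step 22 ; θ: 1.52658 -1.29728 -2.90604 ; qd: 4.14826 -2.11329 -2.48713 ; p_ee: -0.22068 -0.02376 0.37051 ; effort: -3.78775 -0.02135 0.84627
step 23 ; θ: 1.58795 -1.32855 -2.94024 ; qd: 4.03620 -2.04463 -2.06308 ; p_ee: -0.23502 -0.02752 0.35996 ; effort: -3.38173 0.10325 0.72160
step 24 ; θ: 1.64796 -1.35818 -2.96757 ; qd: 3.96661 -1.90093 -1.57651 ; p_ee: -0.24829 -0.03116 0.34966 ; effort: -2.87266 0.25606 0.58081
step 25 ; θ: 1.70730 -1.38511 -2.98713 ; qd: 3.94708 -1.69228 -1.03445 ; p_ee: -0.26060 -0.03475 0.33948 ; effort: -2.52789 0.40295 0.43749
step 26 ; θ: 1.76658 -1.40881 -2.99861 ; qd: 3.95714 -1.47344 -0.50260 ; p_ee: -0.27209 -0.03837 0.32926 ; effort: -2.54369 0.53182 0.30972
step 27 ; θ: 1.82595 -1.42959 -3.00275 ; qd: 3.95968 -1.30263 -0.05595 ; p_ee: -0.28289 -0.04204 0.31885 ; effort: -2.89627 0.65844 0.20570
step 28 ; θ: 1.88499 -1.44894 -3.00186 ; qd: 3.90819 -1.30578 0.14014 ; p_ee: -0.29310 -0.04574 0.30813 ; effort: -3.47736 0.80965 0.16018
step 29 ; θ: 1.94288 -1.46862 -2.99867 ; qd: 3.81120 -1.32038 0.28369 ; p_ee: -0.30279 -0.04940 0.29707 ; effort: -4.03685 0.98175 0.10373
step 30 ; θ: 1.99905 -1.48829 -2.99333 ; qd: 3.67907 -1.30546 0.42528 ; p_ee: -0.31192 -0.05299 0.28576 ; effort: -4.51630 1.16980 0.02256
step 31 ; θ: 2.05302 -1.50759 -2.98597 ; qd: 3.51805 -1.27299 0.55076 ; p_ee: -0.32046 -0.05646 0.27429 ; effort: -4.90826 1.37026 -0.07477
step 32 ; θ: 2.10443 -1.52627 -2.97684 ; qd: 3.33628 -1.22465 0.65986 ; p_ee: -0.32839 -0.05978 0.26276 ; effort: -5.21131 1.57708 -0.18282
step 33 ; θ: 2.15300 -1.54410 -2.96617 ; qd: 3.14189 -1.16054 0.75534 ; p_ee: -0.33571 -0.06293 0.25128 ; effort: -5.43420 1.78340 -0.29673
step 34 ; θ: 2.19863 -1.56085 -2.95415 ; qd: 2.94164 -1.08260 0.83849 ; p_ee: -0.34244 -0.06589 0.23995 ; effort: -5.59200 1.98282 -0.41164
step 35 ; θ: 2.24123 -1.57636 -2.94098 ; qd: 2.74043 -0.99493 0.90844 ; p_ee: -0.34861 -0.06864 0.22883 ; effort: -5.70077 2.17015 -0.52308
step 36 ; θ: 2.28084 -1.59052 -2.92687 ; qd: 2.54151 -0.90276 0.96320 ; p_ee: -0.35423 -0.07118 0.21802 ; effort: -5.77341 2.34169 -0.62739
step 37 ; θ: 2.31750 -1.60329 -2.91206 ; qd: 2.34691 -0.81101 1.00108 ; p_ee: -0.35935 -0.07350 0.20758 ; effort: -5.81798 2.49532 -0.72212
step 38 ; θ: 2.35129 -1.61473 -2.89683 ; qd: 2.15807 -0.72336 1.02173 ; p_ee: -0.36401 -0.07562 0.19757 ; effort: -5.83834 2.63024 -0.80601
step 39 ; θ: 2.38229 -1.62490 -2.88140 ; qd: 1.97611 -0.64187 1.02632 ; p_ee: -0.36824 -0.07754 0.18803 ; effort: -5.83597 2.74667 -0.87878
step 40 ; θ: 2.41062 -1.63391 -2.86602 ; qd: 1.80205 -0.56728 1.01719 ; p_ee: -0.37207 -0.07928 0.17899
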